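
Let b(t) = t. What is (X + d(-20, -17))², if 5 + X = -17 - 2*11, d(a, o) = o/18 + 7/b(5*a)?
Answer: 1641303169/810000 ≈ 2026.3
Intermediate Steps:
d(a, o) = o/18 + 7/(5*a) (d(a, o) = o/18 + 7/((5*a)) = o*(1/18) + 7*(1/(5*a)) = o/18 + 7/(5*a))
X = -44 (X = -5 + (-17 - 2*11) = -5 + (-17 - 22) = -5 - 39 = -44)
(X + d(-20, -17))² = (-44 + ((1/18)*(-17) + (7/5)/(-20)))² = (-44 + (-17/18 + (7/5)*(-1/20)))² = (-44 + (-17/18 - 7/100))² = (-44 - 913/900)² = (-40513/900)² = 1641303169/810000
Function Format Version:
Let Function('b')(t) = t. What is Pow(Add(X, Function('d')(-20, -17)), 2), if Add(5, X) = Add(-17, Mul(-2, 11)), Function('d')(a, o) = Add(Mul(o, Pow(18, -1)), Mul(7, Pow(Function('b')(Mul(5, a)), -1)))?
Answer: Rational(1641303169, 810000) ≈ 2026.3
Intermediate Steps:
Function('d')(a, o) = Add(Mul(Rational(1, 18), o), Mul(Rational(7, 5), Pow(a, -1))) (Function('d')(a, o) = Add(Mul(o, Pow(18, -1)), Mul(7, Pow(Mul(5, a), -1))) = Add(Mul(o, Rational(1, 18)), Mul(7, Mul(Rational(1, 5), Pow(a, -1)))) = Add(Mul(Rational(1, 18), o), Mul(Rational(7, 5), Pow(a, -1))))
X = -44 (X = Add(-5, Add(-17, Mul(-2, 11))) = Add(-5, Add(-17, -22)) = Add(-5, -39) = -44)
Pow(Add(X, Function('d')(-20, -17)), 2) = Pow(Add(-44, Add(Mul(Rational(1, 18), -17), Mul(Rational(7, 5), Pow(-20, -1)))), 2) = Pow(Add(-44, Add(Rational(-17, 18), Mul(Rational(7, 5), Rational(-1, 20)))), 2) = Pow(Add(-44, Add(Rational(-17, 18), Rational(-7, 100))), 2) = Pow(Add(-44, Rational(-913, 900)), 2) = Pow(Rational(-40513, 900), 2) = Rational(1641303169, 810000)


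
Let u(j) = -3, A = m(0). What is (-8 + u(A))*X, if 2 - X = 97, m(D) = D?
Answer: 1045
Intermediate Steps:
X = -95 (X = 2 - 1*97 = 2 - 97 = -95)
A = 0
(-8 + u(A))*X = (-8 - 3)*(-95) = -11*(-95) = 1045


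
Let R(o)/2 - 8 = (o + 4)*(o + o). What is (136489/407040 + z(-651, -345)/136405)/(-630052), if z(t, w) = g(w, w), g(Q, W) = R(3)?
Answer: -3731697209/6996386123028480 ≈ -5.3337e-7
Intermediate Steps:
R(o) = 16 + 4*o*(4 + o) (R(o) = 16 + 2*((o + 4)*(o + o)) = 16 + 2*((4 + o)*(2*o)) = 16 + 2*(2*o*(4 + o)) = 16 + 4*o*(4 + o))
g(Q, W) = 100 (g(Q, W) = 16 + 4*3² + 16*3 = 16 + 4*9 + 48 = 16 + 36 + 48 = 100)
z(t, w) = 100
(136489/407040 + z(-651, -345)/136405)/(-630052) = (136489/407040 + 100/136405)/(-630052) = (136489*(1/407040) + 100*(1/136405))*(-1/630052) = (136489/407040 + 20/27281)*(-1/630052) = (3731697209/11104458240)*(-1/630052) = -3731697209/6996386123028480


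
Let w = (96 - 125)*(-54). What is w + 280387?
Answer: 281953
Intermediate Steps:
w = 1566 (w = -29*(-54) = 1566)
w + 280387 = 1566 + 280387 = 281953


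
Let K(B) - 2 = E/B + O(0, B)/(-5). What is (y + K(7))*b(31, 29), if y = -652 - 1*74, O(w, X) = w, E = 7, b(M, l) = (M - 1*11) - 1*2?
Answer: -13014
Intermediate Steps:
b(M, l) = -13 + M (b(M, l) = (M - 11) - 2 = (-11 + M) - 2 = -13 + M)
y = -726 (y = -652 - 74 = -726)
K(B) = 2 + 7/B (K(B) = 2 + (7/B + 0/(-5)) = 2 + (7/B + 0*(-⅕)) = 2 + (7/B + 0) = 2 + 7/B)
(y + K(7))*b(31, 29) = (-726 + (2 + 7/7))*(-13 + 31) = (-726 + (2 + 7*(⅐)))*18 = (-726 + (2 + 1))*18 = (-726 + 3)*18 = -723*18 = -13014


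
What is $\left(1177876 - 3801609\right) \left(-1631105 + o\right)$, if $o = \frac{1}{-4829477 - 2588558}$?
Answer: $\frac{31746104008453517508}{7418035} \approx 4.2796 \cdot 10^{12}$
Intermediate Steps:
$o = - \frac{1}{7418035}$ ($o = \frac{1}{-7418035} = - \frac{1}{7418035} \approx -1.3481 \cdot 10^{-7}$)
$\left(1177876 - 3801609\right) \left(-1631105 + o\right) = \left(1177876 - 3801609\right) \left(-1631105 - \frac{1}{7418035}\right) = \left(-2623733\right) \left(- \frac{12099593978676}{7418035}\right) = \frac{31746104008453517508}{7418035}$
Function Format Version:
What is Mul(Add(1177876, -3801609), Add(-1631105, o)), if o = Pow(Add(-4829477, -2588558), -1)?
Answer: Rational(31746104008453517508, 7418035) ≈ 4.2796e+12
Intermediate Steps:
o = Rational(-1, 7418035) (o = Pow(-7418035, -1) = Rational(-1, 7418035) ≈ -1.3481e-7)
Mul(Add(1177876, -3801609), Add(-1631105, o)) = Mul(Add(1177876, -3801609), Add(-1631105, Rational(-1, 7418035))) = Mul(-2623733, Rational(-12099593978676, 7418035)) = Rational(31746104008453517508, 7418035)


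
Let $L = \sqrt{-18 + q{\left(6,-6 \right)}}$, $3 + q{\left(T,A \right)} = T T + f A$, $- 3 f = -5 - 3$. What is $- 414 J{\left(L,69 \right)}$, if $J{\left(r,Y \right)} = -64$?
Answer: $26496$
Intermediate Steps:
$f = \frac{8}{3}$ ($f = - \frac{-5 - 3}{3} = \left(- \frac{1}{3}\right) \left(-8\right) = \frac{8}{3} \approx 2.6667$)
$q{\left(T,A \right)} = -3 + T^{2} + \frac{8 A}{3}$ ($q{\left(T,A \right)} = -3 + \left(T T + \frac{8 A}{3}\right) = -3 + \left(T^{2} + \frac{8 A}{3}\right) = -3 + T^{2} + \frac{8 A}{3}$)
$L = i$ ($L = \sqrt{-18 + \left(-3 + 6^{2} + \frac{8}{3} \left(-6\right)\right)} = \sqrt{-18 - -17} = \sqrt{-18 + 17} = \sqrt{-1} = i \approx 1.0 i$)
$- 414 J{\left(L,69 \right)} = \left(-414\right) \left(-64\right) = 26496$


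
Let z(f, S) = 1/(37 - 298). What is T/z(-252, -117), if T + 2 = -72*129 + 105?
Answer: 2397285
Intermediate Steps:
z(f, S) = -1/261 (z(f, S) = 1/(-261) = -1/261)
T = -9185 (T = -2 + (-72*129 + 105) = -2 + (-9288 + 105) = -2 - 9183 = -9185)
T/z(-252, -117) = -9185/(-1/261) = -9185*(-261) = 2397285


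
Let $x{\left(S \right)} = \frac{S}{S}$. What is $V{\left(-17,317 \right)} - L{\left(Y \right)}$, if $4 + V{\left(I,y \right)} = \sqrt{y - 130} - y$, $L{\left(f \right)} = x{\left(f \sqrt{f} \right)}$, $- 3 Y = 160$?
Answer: $-322 + \sqrt{187} \approx -308.33$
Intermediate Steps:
$Y = - \frac{160}{3}$ ($Y = \left(- \frac{1}{3}\right) 160 = - \frac{160}{3} \approx -53.333$)
$x{\left(S \right)} = 1$
$L{\left(f \right)} = 1$
$V{\left(I,y \right)} = -4 + \sqrt{-130 + y} - y$ ($V{\left(I,y \right)} = -4 - \left(y - \sqrt{y - 130}\right) = -4 - \left(y - \sqrt{-130 + y}\right) = -4 + \sqrt{-130 + y} - y$)
$V{\left(-17,317 \right)} - L{\left(Y \right)} = \left(-4 + \sqrt{-130 + 317} - 317\right) - 1 = \left(-4 + \sqrt{187} - 317\right) - 1 = \left(-321 + \sqrt{187}\right) - 1 = -322 + \sqrt{187}$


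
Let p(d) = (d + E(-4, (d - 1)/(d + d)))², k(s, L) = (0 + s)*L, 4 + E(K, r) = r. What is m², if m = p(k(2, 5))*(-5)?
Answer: 276922881/6400 ≈ 43269.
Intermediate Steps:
E(K, r) = -4 + r
k(s, L) = L*s (k(s, L) = s*L = L*s)
p(d) = (-4 + d + (-1 + d)/(2*d))² (p(d) = (d + (-4 + (d - 1)/(d + d)))² = (d + (-4 + (-1 + d)/((2*d))))² = (d + (-4 + (-1 + d)*(1/(2*d))))² = (d + (-4 + (-1 + d)/(2*d)))² = (-4 + d + (-1 + d)/(2*d))²)
m = -16641/80 (m = ((-1 + 5*2 + 2*(5*2)*(-4 + 5*2))²/(4*(5*2)²))*(-5) = ((¼)*(-1 + 10 + 2*10*(-4 + 10))²/10²)*(-5) = ((¼)*(1/100)*(-1 + 10 + 2*10*6)²)*(-5) = ((¼)*(1/100)*(-1 + 10 + 120)²)*(-5) = ((¼)*(1/100)*129²)*(-5) = ((¼)*(1/100)*16641)*(-5) = (16641/400)*(-5) = -16641/80 ≈ -208.01)
m² = (-16641/80)² = 276922881/6400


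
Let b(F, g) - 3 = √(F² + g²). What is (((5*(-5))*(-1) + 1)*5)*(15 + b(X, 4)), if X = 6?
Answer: 2340 + 260*√13 ≈ 3277.4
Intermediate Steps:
b(F, g) = 3 + √(F² + g²)
(((5*(-5))*(-1) + 1)*5)*(15 + b(X, 4)) = (((5*(-5))*(-1) + 1)*5)*(15 + (3 + √(6² + 4²))) = ((-25*(-1) + 1)*5)*(15 + (3 + √(36 + 16))) = ((25 + 1)*5)*(15 + (3 + √52)) = (26*5)*(15 + (3 + 2*√13)) = 130*(18 + 2*√13) = 2340 + 260*√13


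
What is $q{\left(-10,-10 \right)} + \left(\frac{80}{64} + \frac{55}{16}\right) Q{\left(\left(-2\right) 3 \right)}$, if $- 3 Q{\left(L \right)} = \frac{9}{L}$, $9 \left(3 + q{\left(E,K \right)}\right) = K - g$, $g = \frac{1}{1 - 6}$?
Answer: $- \frac{2513}{1440} \approx -1.7451$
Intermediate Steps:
$g = - \frac{1}{5}$ ($g = \frac{1}{-5} = - \frac{1}{5} \approx -0.2$)
$q{\left(E,K \right)} = - \frac{134}{45} + \frac{K}{9}$ ($q{\left(E,K \right)} = -3 + \frac{K - - \frac{1}{5}}{9} = -3 + \frac{K + \frac{1}{5}}{9} = -3 + \frac{\frac{1}{5} + K}{9} = -3 + \left(\frac{1}{45} + \frac{K}{9}\right) = - \frac{134}{45} + \frac{K}{9}$)
$Q{\left(L \right)} = - \frac{3}{L}$ ($Q{\left(L \right)} = - \frac{9 \frac{1}{L}}{3} = - \frac{3}{L}$)
$q{\left(-10,-10 \right)} + \left(\frac{80}{64} + \frac{55}{16}\right) Q{\left(\left(-2\right) 3 \right)} = \left(- \frac{134}{45} + \frac{1}{9} \left(-10\right)\right) + \left(\frac{80}{64} + \frac{55}{16}\right) \left(- \frac{3}{\left(-2\right) 3}\right) = \left(- \frac{134}{45} - \frac{10}{9}\right) + \left(80 \cdot \frac{1}{64} + 55 \cdot \frac{1}{16}\right) \left(- \frac{3}{-6}\right) = - \frac{184}{45} + \left(\frac{5}{4} + \frac{55}{16}\right) \left(\left(-3\right) \left(- \frac{1}{6}\right)\right) = - \frac{184}{45} + \frac{75}{16} \cdot \frac{1}{2} = - \frac{184}{45} + \frac{75}{32} = - \frac{2513}{1440}$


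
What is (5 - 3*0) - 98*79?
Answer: -7737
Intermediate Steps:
(5 - 3*0) - 98*79 = (5 + 0) - 7742 = 5 - 7742 = -7737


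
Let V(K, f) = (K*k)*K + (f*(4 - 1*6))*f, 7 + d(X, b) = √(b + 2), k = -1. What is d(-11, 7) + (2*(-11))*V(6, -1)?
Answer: 832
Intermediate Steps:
d(X, b) = -7 + √(2 + b) (d(X, b) = -7 + √(b + 2) = -7 + √(2 + b))
V(K, f) = -K² - 2*f² (V(K, f) = (K*(-1))*K + (f*(4 - 1*6))*f = (-K)*K + (f*(4 - 6))*f = -K² + (f*(-2))*f = -K² + (-2*f)*f = -K² - 2*f²)
d(-11, 7) + (2*(-11))*V(6, -1) = (-7 + √(2 + 7)) + (2*(-11))*(-1*6² - 2*(-1)²) = (-7 + √9) - 22*(-1*36 - 2*1) = (-7 + 3) - 22*(-36 - 2) = -4 - 22*(-38) = -4 + 836 = 832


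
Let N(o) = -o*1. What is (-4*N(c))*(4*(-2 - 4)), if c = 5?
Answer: -480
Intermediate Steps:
N(o) = -o
(-4*N(c))*(4*(-2 - 4)) = (-(-4)*5)*(4*(-2 - 4)) = (-4*(-5))*(4*(-6)) = 20*(-24) = -480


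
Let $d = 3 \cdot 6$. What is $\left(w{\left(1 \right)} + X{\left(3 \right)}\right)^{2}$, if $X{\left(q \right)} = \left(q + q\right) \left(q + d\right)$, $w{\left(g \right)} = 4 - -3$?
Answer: $17689$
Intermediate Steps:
$w{\left(g \right)} = 7$ ($w{\left(g \right)} = 4 + 3 = 7$)
$d = 18$
$X{\left(q \right)} = 2 q \left(18 + q\right)$ ($X{\left(q \right)} = \left(q + q\right) \left(q + 18\right) = 2 q \left(18 + q\right)$)
$\left(w{\left(1 \right)} + X{\left(3 \right)}\right)^{2} = \left(7 + 2 \cdot 3 \left(18 + 3\right)\right)^{2} = \left(7 + 2 \cdot 3 \cdot 21\right)^{2} = \left(7 + 126\right)^{2} = 133^{2} = 17689$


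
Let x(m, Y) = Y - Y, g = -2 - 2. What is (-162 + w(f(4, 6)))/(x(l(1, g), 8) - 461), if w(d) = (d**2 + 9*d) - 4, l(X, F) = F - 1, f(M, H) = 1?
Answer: 156/461 ≈ 0.33839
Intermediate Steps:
g = -4
l(X, F) = -1 + F
x(m, Y) = 0
w(d) = -4 + d**2 + 9*d
(-162 + w(f(4, 6)))/(x(l(1, g), 8) - 461) = (-162 + (-4 + 1**2 + 9*1))/(0 - 461) = (-162 + (-4 + 1 + 9))/(-461) = (-162 + 6)*(-1/461) = -156*(-1/461) = 156/461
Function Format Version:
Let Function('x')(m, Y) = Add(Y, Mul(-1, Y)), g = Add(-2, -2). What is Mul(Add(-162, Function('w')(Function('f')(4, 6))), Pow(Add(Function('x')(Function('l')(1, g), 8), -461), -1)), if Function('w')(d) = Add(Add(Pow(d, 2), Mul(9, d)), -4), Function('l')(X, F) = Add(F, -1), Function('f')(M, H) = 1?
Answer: Rational(156, 461) ≈ 0.33839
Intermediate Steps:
g = -4
Function('l')(X, F) = Add(-1, F)
Function('x')(m, Y) = 0
Function('w')(d) = Add(-4, Pow(d, 2), Mul(9, d))
Mul(Add(-162, Function('w')(Function('f')(4, 6))), Pow(Add(Function('x')(Function('l')(1, g), 8), -461), -1)) = Mul(Add(-162, Add(-4, Pow(1, 2), Mul(9, 1))), Pow(Add(0, -461), -1)) = Mul(Add(-162, Add(-4, 1, 9)), Pow(-461, -1)) = Mul(Add(-162, 6), Rational(-1, 461)) = Mul(-156, Rational(-1, 461)) = Rational(156, 461)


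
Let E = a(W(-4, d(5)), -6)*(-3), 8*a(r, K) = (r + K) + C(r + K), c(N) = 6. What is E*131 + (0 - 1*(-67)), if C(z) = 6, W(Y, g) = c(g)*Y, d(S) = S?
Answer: 1246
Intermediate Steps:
W(Y, g) = 6*Y
a(r, K) = ¾ + K/8 + r/8 (a(r, K) = ((r + K) + 6)/8 = ((K + r) + 6)/8 = (6 + K + r)/8 = ¾ + K/8 + r/8)
E = 9 (E = (¾ + (⅛)*(-6) + (6*(-4))/8)*(-3) = (¾ - ¾ + (⅛)*(-24))*(-3) = (¾ - ¾ - 3)*(-3) = -3*(-3) = 9)
E*131 + (0 - 1*(-67)) = 9*131 + (0 - 1*(-67)) = 1179 + (0 + 67) = 1179 + 67 = 1246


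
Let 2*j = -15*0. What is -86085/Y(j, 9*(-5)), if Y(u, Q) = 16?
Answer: -86085/16 ≈ -5380.3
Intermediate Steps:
j = 0 (j = (-15*0)/2 = (1/2)*0 = 0)
-86085/Y(j, 9*(-5)) = -86085/16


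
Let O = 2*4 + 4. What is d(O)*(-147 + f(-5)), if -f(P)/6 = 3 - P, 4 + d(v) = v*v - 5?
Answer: -26325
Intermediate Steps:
O = 12 (O = 8 + 4 = 12)
d(v) = -9 + v² (d(v) = -4 + (v*v - 5) = -4 + (v² - 5) = -4 + (-5 + v²) = -9 + v²)
f(P) = -18 + 6*P (f(P) = -6*(3 - P) = -18 + 6*P)
d(O)*(-147 + f(-5)) = (-9 + 12²)*(-147 + (-18 + 6*(-5))) = (-9 + 144)*(-147 + (-18 - 30)) = 135*(-147 - 48) = 135*(-195) = -26325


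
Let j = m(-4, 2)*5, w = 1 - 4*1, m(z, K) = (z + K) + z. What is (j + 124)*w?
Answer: -282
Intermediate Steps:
m(z, K) = K + 2*z (m(z, K) = (K + z) + z = K + 2*z)
w = -3 (w = 1 - 4 = -3)
j = -30 (j = (2 + 2*(-4))*5 = (2 - 8)*5 = -6*5 = -30)
(j + 124)*w = (-30 + 124)*(-3) = 94*(-3) = -282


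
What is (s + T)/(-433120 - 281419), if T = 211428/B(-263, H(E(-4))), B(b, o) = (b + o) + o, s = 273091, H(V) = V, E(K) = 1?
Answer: -1128021/2960233 ≈ -0.38106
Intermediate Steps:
B(b, o) = b + 2*o
T = -23492/29 (T = 211428/(-263 + 2*1) = 211428/(-263 + 2) = 211428/(-261) = 211428*(-1/261) = -23492/29 ≈ -810.07)
(s + T)/(-433120 - 281419) = (273091 - 23492/29)/(-433120 - 281419) = (7896147/29)/(-714539) = (7896147/29)*(-1/714539) = -1128021/2960233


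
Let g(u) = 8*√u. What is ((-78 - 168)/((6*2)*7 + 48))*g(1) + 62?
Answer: 518/11 ≈ 47.091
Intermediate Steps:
((-78 - 168)/((6*2)*7 + 48))*g(1) + 62 = ((-78 - 168)/((6*2)*7 + 48))*(8*√1) + 62 = (-246/(12*7 + 48))*(8*1) + 62 = -246/(84 + 48)*8 + 62 = -246/132*8 + 62 = -246*1/132*8 + 62 = -41/22*8 + 62 = -164/11 + 62 = 518/11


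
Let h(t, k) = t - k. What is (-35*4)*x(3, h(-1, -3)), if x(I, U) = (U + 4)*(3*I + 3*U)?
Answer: -12600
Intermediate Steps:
x(I, U) = (4 + U)*(3*I + 3*U)
(-35*4)*x(3, h(-1, -3)) = (-35*4)*(3*(-1 - 1*(-3))² + 12*3 + 12*(-1 - 1*(-3)) + 3*3*(-1 - 1*(-3))) = -140*(3*(-1 + 3)² + 36 + 12*(-1 + 3) + 3*3*(-1 + 3)) = -140*(3*2² + 36 + 12*2 + 3*3*2) = -140*(3*4 + 36 + 24 + 18) = -140*(12 + 36 + 24 + 18) = -140*90 = -12600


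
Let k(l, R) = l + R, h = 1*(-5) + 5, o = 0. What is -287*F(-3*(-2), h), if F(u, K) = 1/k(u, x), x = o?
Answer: -287/6 ≈ -47.833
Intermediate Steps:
x = 0
h = 0 (h = -5 + 5 = 0)
k(l, R) = R + l
F(u, K) = 1/u (F(u, K) = 1/(0 + u) = 1/u)
-287*F(-3*(-2), h) = -287/((-3*(-2))) = -287/6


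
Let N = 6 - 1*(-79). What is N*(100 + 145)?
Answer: 20825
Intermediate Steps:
N = 85 (N = 6 + 79 = 85)
N*(100 + 145) = 85*(100 + 145) = 85*245 = 20825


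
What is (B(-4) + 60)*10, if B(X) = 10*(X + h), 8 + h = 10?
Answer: 400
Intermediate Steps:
h = 2 (h = -8 + 10 = 2)
B(X) = 20 + 10*X (B(X) = 10*(X + 2) = 10*(2 + X) = 20 + 10*X)
(B(-4) + 60)*10 = ((20 + 10*(-4)) + 60)*10 = ((20 - 40) + 60)*10 = (-20 + 60)*10 = 40*10 = 400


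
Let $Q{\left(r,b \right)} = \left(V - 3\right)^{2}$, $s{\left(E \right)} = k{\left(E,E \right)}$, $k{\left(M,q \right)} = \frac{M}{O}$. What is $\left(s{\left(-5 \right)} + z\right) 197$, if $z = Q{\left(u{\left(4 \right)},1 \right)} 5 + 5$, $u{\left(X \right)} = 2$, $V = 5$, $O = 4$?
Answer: $\frac{18715}{4} \approx 4678.8$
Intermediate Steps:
$k{\left(M,q \right)} = \frac{M}{4}$
$s{\left(E \right)} = \frac{E}{4}$
$Q{\left(r,b \right)} = 4$ ($Q{\left(r,b \right)} = \left(5 - 3\right)^{2} = 2^{2} = 4$)
$z = 25$ ($z = 4 \cdot 5 + 5 = 20 + 5 = 25$)
$\left(s{\left(-5 \right)} + z\right) 197 = \left(\frac{1}{4} \left(-5\right) + 25\right) 197 = \left(- \frac{5}{4} + 25\right) 197 = \frac{95}{4} \cdot 197 = \frac{18715}{4}$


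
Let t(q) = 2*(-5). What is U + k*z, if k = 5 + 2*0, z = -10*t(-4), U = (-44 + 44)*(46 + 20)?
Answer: 500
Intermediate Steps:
t(q) = -10
U = 0 (U = 0*66 = 0)
z = 100 (z = -10*(-10) = 100)
k = 5 (k = 5 + 0 = 5)
U + k*z = 0 + 5*100 = 0 + 500 = 500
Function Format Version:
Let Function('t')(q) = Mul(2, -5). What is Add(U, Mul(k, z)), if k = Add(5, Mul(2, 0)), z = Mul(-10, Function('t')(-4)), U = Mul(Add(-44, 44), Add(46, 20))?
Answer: 500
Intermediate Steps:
Function('t')(q) = -10
U = 0 (U = Mul(0, 66) = 0)
z = 100 (z = Mul(-10, -10) = 100)
k = 5 (k = Add(5, 0) = 5)
Add(U, Mul(k, z)) = Add(0, Mul(5, 100)) = Add(0, 500) = 500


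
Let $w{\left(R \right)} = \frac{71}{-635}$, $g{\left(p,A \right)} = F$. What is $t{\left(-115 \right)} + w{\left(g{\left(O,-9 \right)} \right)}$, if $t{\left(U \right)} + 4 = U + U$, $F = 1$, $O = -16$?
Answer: $- \frac{148661}{635} \approx -234.11$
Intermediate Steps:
$g{\left(p,A \right)} = 1$
$t{\left(U \right)} = -4 + 2 U$ ($t{\left(U \right)} = -4 + \left(U + U\right) = -4 + 2 U$)
$w{\left(R \right)} = - \frac{71}{635}$ ($w{\left(R \right)} = 71 \left(- \frac{1}{635}\right) = - \frac{71}{635}$)
$t{\left(-115 \right)} + w{\left(g{\left(O,-9 \right)} \right)} = \left(-4 + 2 \left(-115\right)\right) - \frac{71}{635} = \left(-4 - 230\right) - \frac{71}{635} = -234 - \frac{71}{635} = - \frac{148661}{635}$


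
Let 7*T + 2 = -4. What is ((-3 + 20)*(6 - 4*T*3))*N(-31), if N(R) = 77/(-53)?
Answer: -21318/53 ≈ -402.23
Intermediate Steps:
T = -6/7 (T = -2/7 + (⅐)*(-4) = -2/7 - 4/7 = -6/7 ≈ -0.85714)
N(R) = -77/53 (N(R) = 77*(-1/53) = -77/53)
((-3 + 20)*(6 - 4*T*3))*N(-31) = ((-3 + 20)*(6 - 4*(-6/7)*3))*(-77/53) = (17*(6 + (24/7)*3))*(-77/53) = (17*(6 + 72/7))*(-77/53) = (17*(114/7))*(-77/53) = (1938/7)*(-77/53) = -21318/53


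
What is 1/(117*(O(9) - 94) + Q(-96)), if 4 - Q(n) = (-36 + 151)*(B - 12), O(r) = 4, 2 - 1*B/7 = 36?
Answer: 1/18224 ≈ 5.4873e-5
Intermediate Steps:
B = -238 (B = 14 - 7*36 = 14 - 252 = -238)
Q(n) = 28754 (Q(n) = 4 - (-36 + 151)*(-238 - 12) = 4 - 115*(-250) = 4 - 1*(-28750) = 4 + 28750 = 28754)
1/(117*(O(9) - 94) + Q(-96)) = 1/(117*(4 - 94) + 28754) = 1/(117*(-90) + 28754) = 1/(-10530 + 28754) = 1/18224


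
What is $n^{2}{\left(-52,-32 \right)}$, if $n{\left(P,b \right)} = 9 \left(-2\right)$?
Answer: $324$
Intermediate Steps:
$n{\left(P,b \right)} = -18$
$n^{2}{\left(-52,-32 \right)} = \left(-18\right)^{2} = 324$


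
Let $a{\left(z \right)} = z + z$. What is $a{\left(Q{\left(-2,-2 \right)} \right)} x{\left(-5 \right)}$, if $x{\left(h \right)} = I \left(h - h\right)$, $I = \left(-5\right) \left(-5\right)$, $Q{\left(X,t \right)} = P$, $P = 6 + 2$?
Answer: $0$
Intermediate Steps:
$P = 8$
$Q{\left(X,t \right)} = 8$
$a{\left(z \right)} = 2 z$
$I = 25$
$x{\left(h \right)} = 0$ ($x{\left(h \right)} = 25 \left(h - h\right) = 25 \cdot 0 = 0$)
$a{\left(Q{\left(-2,-2 \right)} \right)} x{\left(-5 \right)} = 2 \cdot 8 \cdot 0 = 16 \cdot 0 = 0$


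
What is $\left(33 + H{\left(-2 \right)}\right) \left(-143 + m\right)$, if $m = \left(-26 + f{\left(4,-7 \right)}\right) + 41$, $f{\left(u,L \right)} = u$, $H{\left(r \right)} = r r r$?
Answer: $-3100$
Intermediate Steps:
$H{\left(r \right)} = r^{3}$ ($H{\left(r \right)} = r^{2} r = r^{3}$)
$m = 19$ ($m = \left(-26 + 4\right) + 41 = -22 + 41 = 19$)
$\left(33 + H{\left(-2 \right)}\right) \left(-143 + m\right) = \left(33 + \left(-2\right)^{3}\right) \left(-143 + 19\right) = \left(33 - 8\right) \left(-124\right) = 25 \left(-124\right) = -3100$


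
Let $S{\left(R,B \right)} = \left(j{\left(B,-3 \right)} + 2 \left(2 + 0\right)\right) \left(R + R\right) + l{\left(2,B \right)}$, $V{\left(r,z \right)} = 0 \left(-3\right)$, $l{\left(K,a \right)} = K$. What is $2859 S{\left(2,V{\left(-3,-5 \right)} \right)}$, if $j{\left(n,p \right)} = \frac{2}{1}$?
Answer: $74334$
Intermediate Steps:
$V{\left(r,z \right)} = 0$
$j{\left(n,p \right)} = 2$ ($j{\left(n,p \right)} = 2 \cdot 1 = 2$)
$S{\left(R,B \right)} = 2 + 12 R$ ($S{\left(R,B \right)} = \left(2 + 2 \left(2 + 0\right)\right) \left(R + R\right) + 2 = \left(2 + 2 \cdot 2\right) 2 R + 2 = \left(2 + 4\right) 2 R + 2 = 6 \cdot 2 R + 2 = 12 R + 2 = 2 + 12 R$)
$2859 S{\left(2,V{\left(-3,-5 \right)} \right)} = 2859 \left(2 + 12 \cdot 2\right) = 2859 \left(2 + 24\right) = 2859 \cdot 26 = 74334$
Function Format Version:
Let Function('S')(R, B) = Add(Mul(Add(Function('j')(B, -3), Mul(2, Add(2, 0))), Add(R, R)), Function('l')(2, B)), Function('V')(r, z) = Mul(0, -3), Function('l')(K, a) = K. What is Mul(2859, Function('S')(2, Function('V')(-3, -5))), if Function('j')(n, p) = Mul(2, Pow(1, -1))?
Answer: 74334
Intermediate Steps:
Function('V')(r, z) = 0
Function('j')(n, p) = 2 (Function('j')(n, p) = Mul(2, 1) = 2)
Function('S')(R, B) = Add(2, Mul(12, R)) (Function('S')(R, B) = Add(Mul(Add(2, Mul(2, Add(2, 0))), Add(R, R)), 2) = Add(Mul(Add(2, Mul(2, 2)), Mul(2, R)), 2) = Add(Mul(Add(2, 4), Mul(2, R)), 2) = Add(Mul(6, Mul(2, R)), 2) = Add(Mul(12, R), 2) = Add(2, Mul(12, R)))
Mul(2859, Function('S')(2, Function('V')(-3, -5))) = Mul(2859, Add(2, Mul(12, 2))) = Mul(2859, Add(2, 24)) = Mul(2859, 26) = 74334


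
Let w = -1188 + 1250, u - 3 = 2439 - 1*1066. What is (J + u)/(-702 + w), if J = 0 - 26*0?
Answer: -43/20 ≈ -2.1500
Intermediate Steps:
u = 1376 (u = 3 + (2439 - 1*1066) = 3 + (2439 - 1066) = 3 + 1373 = 1376)
J = 0 (J = 0 + 0 = 0)
w = 62
(J + u)/(-702 + w) = (0 + 1376)/(-702 + 62) = 1376/(-640) = 1376*(-1/640) = -43/20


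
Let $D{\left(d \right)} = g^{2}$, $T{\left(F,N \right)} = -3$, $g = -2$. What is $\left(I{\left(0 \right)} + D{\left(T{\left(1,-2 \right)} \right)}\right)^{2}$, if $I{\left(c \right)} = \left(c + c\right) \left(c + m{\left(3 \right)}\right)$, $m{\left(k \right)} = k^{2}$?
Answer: $16$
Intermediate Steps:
$I{\left(c \right)} = 2 c \left(9 + c\right)$ ($I{\left(c \right)} = \left(c + c\right) \left(c + 3^{2}\right) = 2 c \left(c + 9\right) = 2 c \left(9 + c\right)$)
$D{\left(d \right)} = 4$ ($D{\left(d \right)} = \left(-2\right)^{2} = 4$)
$\left(I{\left(0 \right)} + D{\left(T{\left(1,-2 \right)} \right)}\right)^{2} = \left(2 \cdot 0 \left(9 + 0\right) + 4\right)^{2} = \left(2 \cdot 0 \cdot 9 + 4\right)^{2} = \left(0 + 4\right)^{2} = 4^{2} = 16$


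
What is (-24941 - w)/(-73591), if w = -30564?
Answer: -5623/73591 ≈ -0.076409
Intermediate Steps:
(-24941 - w)/(-73591) = (-24941 - 1*(-30564))/(-73591) = (-24941 + 30564)*(-1/73591) = 5623*(-1/73591) = -5623/73591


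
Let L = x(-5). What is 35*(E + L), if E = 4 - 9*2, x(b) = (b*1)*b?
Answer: 385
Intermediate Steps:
x(b) = b² (x(b) = b*b = b²)
L = 25 (L = (-5)² = 25)
E = -14 (E = 4 - 1*18 = 4 - 18 = -14)
35*(E + L) = 35*(-14 + 25) = 35*11 = 385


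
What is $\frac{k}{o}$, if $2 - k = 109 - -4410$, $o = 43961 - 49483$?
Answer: $\frac{4517}{5522} \approx 0.818$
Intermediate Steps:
$o = -5522$ ($o = 43961 - 49483 = -5522$)
$k = -4517$ ($k = 2 - \left(109 - -4410\right) = 2 - \left(109 + 4410\right) = 2 - 4519 = -4517$)
$\frac{k}{o} = - \frac{4517}{-5522} = \left(-4517\right) \left(- \frac{1}{5522}\right) = \frac{4517}{5522}$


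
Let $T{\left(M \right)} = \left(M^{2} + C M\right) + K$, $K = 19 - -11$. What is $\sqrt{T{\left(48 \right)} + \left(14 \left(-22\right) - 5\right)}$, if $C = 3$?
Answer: $\sqrt{2165} \approx 46.53$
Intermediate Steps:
$K = 30$ ($K = 19 + 11 = 30$)
$T{\left(M \right)} = 30 + M^{2} + 3 M$ ($T{\left(M \right)} = \left(M^{2} + 3 M\right) + 30 = 30 + M^{2} + 3 M$)
$\sqrt{T{\left(48 \right)} + \left(14 \left(-22\right) - 5\right)} = \sqrt{\left(30 + 48^{2} + 3 \cdot 48\right) + \left(14 \left(-22\right) - 5\right)} = \sqrt{\left(30 + 2304 + 144\right) - 313} = \sqrt{2478 - 313} = \sqrt{2165}$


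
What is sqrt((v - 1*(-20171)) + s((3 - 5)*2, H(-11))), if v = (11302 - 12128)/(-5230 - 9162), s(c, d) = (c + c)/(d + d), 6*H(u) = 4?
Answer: sqrt(5327527503)/514 ≈ 142.00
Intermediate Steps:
H(u) = 2/3 (H(u) = (1/6)*4 = 2/3)
s(c, d) = c/d (s(c, d) = (2*c)/((2*d)) = (2*c)*(1/(2*d)) = c/d)
v = 59/1028 (v = -826/(-14392) = -826*(-1/14392) = 59/1028 ≈ 0.057393)
sqrt((v - 1*(-20171)) + s((3 - 5)*2, H(-11))) = sqrt((59/1028 - 1*(-20171)) + ((3 - 5)*2)/(2/3)) = sqrt((59/1028 + 20171) - 2*2*(3/2)) = sqrt(20735847/1028 - 4*3/2) = sqrt(20735847/1028 - 6) = sqrt(20729679/1028) = sqrt(5327527503)/514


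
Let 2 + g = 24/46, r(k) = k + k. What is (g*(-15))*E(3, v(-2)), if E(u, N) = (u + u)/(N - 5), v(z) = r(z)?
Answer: -340/23 ≈ -14.783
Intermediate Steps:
r(k) = 2*k
v(z) = 2*z
E(u, N) = 2*u/(-5 + N) (E(u, N) = (2*u)/(-5 + N) = 2*u/(-5 + N))
g = -34/23 (g = -2 + 24/46 = -2 + 24*(1/46) = -2 + 12/23 = -34/23 ≈ -1.4783)
(g*(-15))*E(3, v(-2)) = (-34/23*(-15))*(2*3/(-5 + 2*(-2))) = 510*(2*3/(-5 - 4))/23 = 510*(2*3/(-9))/23 = 510*(2*3*(-1/9))/23 = (510/23)*(-2/3) = -340/23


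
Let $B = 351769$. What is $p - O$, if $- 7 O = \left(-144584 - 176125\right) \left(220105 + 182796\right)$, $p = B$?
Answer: $- \frac{129211514426}{7} \approx -1.8459 \cdot 10^{10}$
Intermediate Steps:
$p = 351769$
$O = \frac{129213976809}{7}$ ($O = - \frac{\left(-144584 - 176125\right) \left(220105 + 182796\right)}{7} = - \frac{\left(-320709\right) 402901}{7} = \left(- \frac{1}{7}\right) \left(-129213976809\right) = \frac{129213976809}{7} \approx 1.8459 \cdot 10^{10}$)
$p - O = 351769 - \frac{129213976809}{7} = - \frac{129211514426}{7}$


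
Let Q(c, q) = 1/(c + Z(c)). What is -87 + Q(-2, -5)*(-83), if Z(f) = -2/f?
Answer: -4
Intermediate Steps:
Q(c, q) = 1/(c - 2/c)
-87 + Q(-2, -5)*(-83) = -87 - 2/(-2 + (-2)²)*(-83) = -87 - 2/(-2 + 4)*(-83) = -87 - 2/2*(-83) = -87 - 2*½*(-83) = -87 - 1*(-83) = -87 + 83 = -4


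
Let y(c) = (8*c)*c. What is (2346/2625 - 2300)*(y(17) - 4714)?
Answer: 4832146636/875 ≈ 5.5225e+6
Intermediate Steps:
y(c) = 8*c**2
(2346/2625 - 2300)*(y(17) - 4714) = (2346/2625 - 2300)*(8*17**2 - 4714) = (2346*(1/2625) - 2300)*(8*289 - 4714) = (782/875 - 2300)*(2312 - 4714) = -2011718/875*(-2402) = 4832146636/875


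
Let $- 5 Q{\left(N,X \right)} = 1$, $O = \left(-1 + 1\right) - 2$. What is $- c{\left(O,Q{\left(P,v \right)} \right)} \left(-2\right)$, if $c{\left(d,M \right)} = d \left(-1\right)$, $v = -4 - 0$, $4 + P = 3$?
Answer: $4$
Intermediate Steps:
$P = -1$ ($P = -4 + 3 = -1$)
$v = -4$ ($v = -4 + 0 = -4$)
$O = -2$ ($O = 0 - 2 = -2$)
$Q{\left(N,X \right)} = - \frac{1}{5}$ ($Q{\left(N,X \right)} = \left(- \frac{1}{5}\right) 1 = - \frac{1}{5}$)
$c{\left(d,M \right)} = - d$
$- c{\left(O,Q{\left(P,v \right)} \right)} \left(-2\right) = - \left(-1\right) \left(-2\right) \left(-2\right) = \left(-1\right) 2 \left(-2\right) = \left(-2\right) \left(-2\right) = 4$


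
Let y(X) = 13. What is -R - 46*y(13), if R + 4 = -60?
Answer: -534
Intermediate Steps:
R = -64 (R = -4 - 60 = -64)
-R - 46*y(13) = -1*(-64) - 46*13 = 64 - 598 = -534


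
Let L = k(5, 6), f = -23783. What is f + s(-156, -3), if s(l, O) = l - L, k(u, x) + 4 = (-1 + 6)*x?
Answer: -23965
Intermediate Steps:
k(u, x) = -4 + 5*x (k(u, x) = -4 + (-1 + 6)*x = -4 + 5*x)
L = 26 (L = -4 + 5*6 = -4 + 30 = 26)
s(l, O) = -26 + l (s(l, O) = l - 1*26 = l - 26 = -26 + l)
f + s(-156, -3) = -23783 + (-26 - 156) = -23783 - 182 = -23965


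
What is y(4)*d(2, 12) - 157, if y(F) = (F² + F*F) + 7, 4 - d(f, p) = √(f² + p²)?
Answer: -1 - 78*√37 ≈ -475.46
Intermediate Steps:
d(f, p) = 4 - √(f² + p²)
y(F) = 7 + 2*F² (y(F) = (F² + F²) + 7 = 2*F² + 7 = 7 + 2*F²)
y(4)*d(2, 12) - 157 = (7 + 2*4²)*(4 - √(2² + 12²)) - 157 = (7 + 2*16)*(4 - √(4 + 144)) - 157 = (7 + 32)*(4 - √148) - 157 = 39*(4 - 2*√37) - 157 = (156 - 78*√37) - 157 = -1 - 78*√37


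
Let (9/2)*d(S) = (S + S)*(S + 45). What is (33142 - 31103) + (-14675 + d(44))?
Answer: -98060/9 ≈ -10896.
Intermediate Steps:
d(S) = 4*S*(45 + S)/9 (d(S) = 2*((S + S)*(S + 45))/9 = 2*((2*S)*(45 + S))/9 = 2*(2*S*(45 + S))/9 = 4*S*(45 + S)/9)
(33142 - 31103) + (-14675 + d(44)) = (33142 - 31103) + (-14675 + (4/9)*44*(45 + 44)) = 2039 + (-14675 + (4/9)*44*89) = 2039 + (-14675 + 15664/9) = 2039 - 116411/9 = -98060/9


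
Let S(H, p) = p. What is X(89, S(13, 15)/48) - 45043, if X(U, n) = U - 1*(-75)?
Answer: -44879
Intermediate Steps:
X(U, n) = 75 + U (X(U, n) = U + 75 = 75 + U)
X(89, S(13, 15)/48) - 45043 = (75 + 89) - 45043 = 164 - 45043 = -44879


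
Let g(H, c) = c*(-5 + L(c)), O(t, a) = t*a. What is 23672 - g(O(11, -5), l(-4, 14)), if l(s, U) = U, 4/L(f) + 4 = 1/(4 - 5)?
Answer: 118766/5 ≈ 23753.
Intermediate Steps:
L(f) = -⅘ (L(f) = 4/(-4 + 1/(4 - 5)) = 4/(-4 + 1/(-1)) = 4/(-4 - 1) = 4/(-5) = 4*(-⅕) = -⅘)
O(t, a) = a*t
g(H, c) = -29*c/5 (g(H, c) = c*(-5 - ⅘) = c*(-29/5) = -29*c/5)
23672 - g(O(11, -5), l(-4, 14)) = 23672 - (-29)*14/5 = 23672 - 1*(-406/5) = 23672 + 406/5 = 118766/5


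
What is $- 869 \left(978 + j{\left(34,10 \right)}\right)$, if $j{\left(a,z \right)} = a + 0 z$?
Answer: $-879428$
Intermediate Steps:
$j{\left(a,z \right)} = a$ ($j{\left(a,z \right)} = a + 0 = a$)
$- 869 \left(978 + j{\left(34,10 \right)}\right) = - 869 \left(978 + 34\right) = \left(-869\right) 1012 = -879428$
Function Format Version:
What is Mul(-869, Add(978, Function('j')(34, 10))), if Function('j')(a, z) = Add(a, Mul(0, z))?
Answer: -879428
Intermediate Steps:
Function('j')(a, z) = a (Function('j')(a, z) = Add(a, 0) = a)
Mul(-869, Add(978, Function('j')(34, 10))) = Mul(-869, Add(978, 34)) = Mul(-869, 1012) = -879428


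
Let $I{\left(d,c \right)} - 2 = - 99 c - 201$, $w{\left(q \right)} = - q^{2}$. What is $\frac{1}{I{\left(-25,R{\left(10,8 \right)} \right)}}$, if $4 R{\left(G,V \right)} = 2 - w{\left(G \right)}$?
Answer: $- \frac{2}{5447} \approx -0.00036717$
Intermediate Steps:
$R{\left(G,V \right)} = \frac{1}{2} + \frac{G^{2}}{4}$ ($R{\left(G,V \right)} = \frac{2 - - G^{2}}{4} = \frac{2 + G^{2}}{4} = \frac{1}{2} + \frac{G^{2}}{4}$)
$I{\left(d,c \right)} = -199 - 99 c$ ($I{\left(d,c \right)} = 2 - \left(201 + 99 c\right) = -199 - 99 c$)
$\frac{1}{I{\left(-25,R{\left(10,8 \right)} \right)}} = \frac{1}{-199 - 99 \left(\frac{1}{2} + \frac{10^{2}}{4}\right)} = \frac{1}{-199 - 99 \left(\frac{1}{2} + \frac{1}{4} \cdot 100\right)} = \frac{1}{-199 - 99 \left(\frac{1}{2} + 25\right)} = \frac{1}{-199 - \frac{5049}{2}} = \frac{1}{- \frac{5447}{2}} = - \frac{2}{5447}$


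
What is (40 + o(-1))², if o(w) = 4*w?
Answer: 1296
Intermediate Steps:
(40 + o(-1))² = (40 + 4*(-1))² = (40 - 4)² = 36² = 1296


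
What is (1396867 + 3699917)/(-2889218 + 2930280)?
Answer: 52008/419 ≈ 124.12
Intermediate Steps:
(1396867 + 3699917)/(-2889218 + 2930280) = 5096784/41062 = 5096784*(1/41062) = 52008/419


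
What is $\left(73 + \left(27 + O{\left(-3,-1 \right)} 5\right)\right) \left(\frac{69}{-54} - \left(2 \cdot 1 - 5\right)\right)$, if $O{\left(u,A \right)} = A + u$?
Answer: $\frac{1240}{9} \approx 137.78$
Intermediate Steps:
$\left(73 + \left(27 + O{\left(-3,-1 \right)} 5\right)\right) \left(\frac{69}{-54} - \left(2 \cdot 1 - 5\right)\right) = \left(73 + \left(27 + \left(-1 - 3\right) 5\right)\right) \left(\frac{69}{-54} - \left(2 \cdot 1 - 5\right)\right) = \left(73 + \left(27 - 20\right)\right) \left(69 \left(- \frac{1}{54}\right) - \left(2 - 5\right)\right) = \left(73 + \left(27 - 20\right)\right) \left(- \frac{23}{18} - -3\right) = \left(73 + 7\right) \left(- \frac{23}{18} + 3\right) = 80 \cdot \frac{31}{18} = \frac{1240}{9}$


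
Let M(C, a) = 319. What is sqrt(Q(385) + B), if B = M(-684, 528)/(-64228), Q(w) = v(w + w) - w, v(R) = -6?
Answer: I*sqrt(403246939619)/32114 ≈ 19.774*I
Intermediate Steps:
Q(w) = -6 - w
B = -319/64228 (B = 319/(-64228) = 319*(-1/64228) = -319/64228 ≈ -0.0049667)
sqrt(Q(385) + B) = sqrt((-6 - 1*385) - 319/64228) = sqrt((-6 - 385) - 319/64228) = sqrt(-391 - 319/64228) = sqrt(-25113467/64228) = I*sqrt(403246939619)/32114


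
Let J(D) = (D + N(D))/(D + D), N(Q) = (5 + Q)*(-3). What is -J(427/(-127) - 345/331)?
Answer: -260251/370304 ≈ -0.70280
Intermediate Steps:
N(Q) = -15 - 3*Q
J(D) = (-15 - 2*D)/(2*D) (J(D) = (D + (-15 - 3*D))/(D + D) = (-15 - 2*D)/((2*D)) = (-15 - 2*D)*(1/(2*D)) = (-15 - 2*D)/(2*D))
-J(427/(-127) - 345/331) = -(-15/2 - (427/(-127) - 345/331))/(427/(-127) - 345/331) = -(-15/2 - (427*(-1/127) - 345*1/331))/(427*(-1/127) - 345*1/331) = -(-15/2 - (-427/127 - 345/331))/(-427/127 - 345/331) = -(-15/2 - 1*(-185152/42037))/(-185152/42037) = -(-42037)*(-15/2 + 185152/42037)/185152 = -(-42037)*(-260251)/(185152*84074) = -1*260251/370304 = -260251/370304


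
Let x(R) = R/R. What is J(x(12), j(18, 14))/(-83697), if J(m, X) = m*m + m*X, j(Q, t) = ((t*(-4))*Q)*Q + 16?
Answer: 18127/83697 ≈ 0.21658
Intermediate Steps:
j(Q, t) = 16 - 4*t*Q² (j(Q, t) = ((-4*t)*Q)*Q + 16 = (-4*Q*t)*Q + 16 = -4*t*Q² + 16 = 16 - 4*t*Q²)
x(R) = 1
J(m, X) = m² + X*m
J(x(12), j(18, 14))/(-83697) = (1*((16 - 4*14*18²) + 1))/(-83697) = (1*((16 - 4*14*324) + 1))*(-1/83697) = (1*((16 - 18144) + 1))*(-1/83697) = (1*(-18128 + 1))*(-1/83697) = (1*(-18127))*(-1/83697) = -18127*(-1/83697) = 18127/83697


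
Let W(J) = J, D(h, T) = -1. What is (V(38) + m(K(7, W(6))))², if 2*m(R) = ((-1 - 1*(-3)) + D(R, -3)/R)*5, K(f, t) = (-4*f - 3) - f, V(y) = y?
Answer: 10712529/5776 ≈ 1854.7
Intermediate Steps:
K(f, t) = -3 - 5*f (K(f, t) = (-3 - 4*f) - f = -3 - 5*f)
m(R) = 5 - 5/(2*R) (m(R) = (((-1 - 1*(-3)) - 1/R)*5)/2 = (((-1 + 3) - 1/R)*5)/2 = ((2 - 1/R)*5)/2 = (10 - 5/R)/2 = 5 - 5/(2*R))
(V(38) + m(K(7, W(6))))² = (38 + (5 - 5/(2*(-3 - 5*7))))² = (38 + (5 - 5/(2*(-3 - 35))))² = (38 + (5 - 5/2/(-38)))² = (38 + (5 - 5/2*(-1/38)))² = (38 + (5 + 5/76))² = (38 + 385/76)² = (3273/76)² = 10712529/5776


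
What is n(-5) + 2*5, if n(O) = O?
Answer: 5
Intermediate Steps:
n(-5) + 2*5 = -5 + 2*5 = -5 + 10 = 5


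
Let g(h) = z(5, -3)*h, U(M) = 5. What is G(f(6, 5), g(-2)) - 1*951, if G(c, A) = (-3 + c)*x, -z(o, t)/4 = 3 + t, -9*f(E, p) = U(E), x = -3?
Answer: -2821/3 ≈ -940.33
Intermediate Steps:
f(E, p) = -5/9 (f(E, p) = -⅑*5 = -5/9)
z(o, t) = -12 - 4*t (z(o, t) = -4*(3 + t) = -12 - 4*t)
g(h) = 0 (g(h) = (-12 - 4*(-3))*h = (-12 + 12)*h = 0*h = 0)
G(c, A) = 9 - 3*c (G(c, A) = (-3 + c)*(-3) = 9 - 3*c)
G(f(6, 5), g(-2)) - 1*951 = (9 - 3*(-5/9)) - 1*951 = (9 + 5/3) - 951 = 32/3 - 951 = -2821/3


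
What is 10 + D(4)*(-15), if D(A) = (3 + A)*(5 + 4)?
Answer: -935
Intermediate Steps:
D(A) = 27 + 9*A (D(A) = (3 + A)*9 = 27 + 9*A)
10 + D(4)*(-15) = 10 + (27 + 9*4)*(-15) = 10 + (27 + 36)*(-15) = 10 + 63*(-15) = 10 - 945 = -935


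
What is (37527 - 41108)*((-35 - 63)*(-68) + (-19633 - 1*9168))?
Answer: 79272597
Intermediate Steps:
(37527 - 41108)*((-35 - 63)*(-68) + (-19633 - 1*9168)) = -3581*(-98*(-68) + (-19633 - 9168)) = -3581*(6664 - 28801) = -3581*(-22137) = 79272597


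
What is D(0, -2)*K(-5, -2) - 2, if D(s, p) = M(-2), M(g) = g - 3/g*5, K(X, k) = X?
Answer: -59/2 ≈ -29.500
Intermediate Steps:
M(g) = g - 15/g
D(s, p) = 11/2 (D(s, p) = -2 - 15/(-2) = -2 - 15*(-½) = -2 + 15/2 = 11/2)
D(0, -2)*K(-5, -2) - 2 = (11/2)*(-5) - 2 = -55/2 - 2 = -59/2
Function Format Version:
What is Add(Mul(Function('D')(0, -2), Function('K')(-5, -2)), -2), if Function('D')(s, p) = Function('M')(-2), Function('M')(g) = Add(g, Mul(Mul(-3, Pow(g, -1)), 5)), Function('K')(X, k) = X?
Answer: Rational(-59, 2) ≈ -29.500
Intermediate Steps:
Function('M')(g) = Add(g, Mul(-15, Pow(g, -1)))
Function('D')(s, p) = Rational(11, 2) (Function('D')(s, p) = Add(-2, Mul(-15, Pow(-2, -1))) = Add(-2, Mul(-15, Rational(-1, 2))) = Add(-2, Rational(15, 2)) = Rational(11, 2))
Add(Mul(Function('D')(0, -2), Function('K')(-5, -2)), -2) = Add(Mul(Rational(11, 2), -5), -2) = Add(Rational(-55, 2), -2) = Rational(-59, 2)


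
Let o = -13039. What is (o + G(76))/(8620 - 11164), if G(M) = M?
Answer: 4321/848 ≈ 5.0955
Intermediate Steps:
(o + G(76))/(8620 - 11164) = (-13039 + 76)/(8620 - 11164) = -12963/(-2544) = -12963*(-1/2544) = 4321/848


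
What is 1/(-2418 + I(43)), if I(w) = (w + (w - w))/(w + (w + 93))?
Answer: -179/432779 ≈ -0.00041361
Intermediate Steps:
I(w) = w/(93 + 2*w) (I(w) = (w + 0)/(w + (93 + w)) = w/(93 + 2*w))
1/(-2418 + I(43)) = 1/(-2418 + 43/(93 + 2*43)) = 1/(-2418 + 43/(93 + 86)) = 1/(-2418 + 43/179) = 1/(-432779/179) = -179/432779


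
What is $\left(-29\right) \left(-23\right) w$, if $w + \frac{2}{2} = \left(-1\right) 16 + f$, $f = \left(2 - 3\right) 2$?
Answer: $-12673$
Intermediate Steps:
$f = -2$ ($f = \left(-1\right) 2 = -2$)
$w = -19$ ($w = -1 - 18 = -19$)
$\left(-29\right) \left(-23\right) w = \left(-29\right) \left(-23\right) \left(-19\right) = 667 \left(-19\right) = -12673$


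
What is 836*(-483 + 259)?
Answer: -187264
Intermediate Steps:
836*(-483 + 259) = 836*(-224) = -187264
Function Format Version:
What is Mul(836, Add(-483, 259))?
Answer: -187264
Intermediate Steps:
Mul(836, Add(-483, 259)) = Mul(836, -224) = -187264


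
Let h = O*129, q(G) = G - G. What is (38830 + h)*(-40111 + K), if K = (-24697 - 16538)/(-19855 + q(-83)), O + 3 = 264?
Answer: -11547099442466/3971 ≈ -2.9079e+9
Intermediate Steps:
O = 261 (O = -3 + 264 = 261)
q(G) = 0
h = 33669 (h = 261*129 = 33669)
K = 8247/3971 (K = (-24697 - 16538)/(-19855 + 0) = -41235/(-19855) = -41235*(-1/19855) = 8247/3971 ≈ 2.0768)
(38830 + h)*(-40111 + K) = (38830 + 33669)*(-40111 + 8247/3971) = 72499*(-159272534/3971) = -11547099442466/3971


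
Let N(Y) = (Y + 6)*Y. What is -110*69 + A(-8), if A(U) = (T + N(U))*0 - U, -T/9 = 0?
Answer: -7582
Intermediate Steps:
T = 0 (T = -9*0 = 0)
N(Y) = Y*(6 + Y) (N(Y) = (6 + Y)*Y = Y*(6 + Y))
A(U) = -U (A(U) = (0 + U*(6 + U))*0 - U = (U*(6 + U))*0 - U = 0 - U = -U)
-110*69 + A(-8) = -110*69 - 1*(-8) = -7590 + 8 = -7582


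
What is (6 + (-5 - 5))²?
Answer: 16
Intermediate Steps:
(6 + (-5 - 5))² = (6 - 10)² = (-4)² = 16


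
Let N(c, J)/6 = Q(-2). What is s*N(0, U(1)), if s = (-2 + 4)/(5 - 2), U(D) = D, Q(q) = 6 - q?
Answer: 32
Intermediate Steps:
N(c, J) = 48 (N(c, J) = 6*(6 - 1*(-2)) = 6*(6 + 2) = 6*8 = 48)
s = 2/3 ≈ 0.66667
s*N(0, U(1)) = (2/3)*48 = 32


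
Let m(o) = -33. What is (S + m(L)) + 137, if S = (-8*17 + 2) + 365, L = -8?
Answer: 335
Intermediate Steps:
S = 231 (S = (-136 + 2) + 365 = -134 + 365 = 231)
(S + m(L)) + 137 = (231 - 33) + 137 = 198 + 137 = 335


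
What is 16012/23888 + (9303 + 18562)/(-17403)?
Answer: -96745571/103930716 ≈ -0.93087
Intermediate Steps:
16012/23888 + (9303 + 18562)/(-17403) = 16012*(1/23888) + 27865*(-1/17403) = 4003/5972 - 27865/17403 = -96745571/103930716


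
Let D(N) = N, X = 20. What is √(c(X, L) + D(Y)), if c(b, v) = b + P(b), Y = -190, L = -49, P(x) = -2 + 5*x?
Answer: 6*I*√2 ≈ 8.4853*I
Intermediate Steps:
c(b, v) = -2 + 6*b (c(b, v) = b + (-2 + 5*b) = -2 + 6*b)
√(c(X, L) + D(Y)) = √((-2 + 6*20) - 190) = √((-2 + 120) - 190) = √(118 - 190) = √(-72) = 6*I*√2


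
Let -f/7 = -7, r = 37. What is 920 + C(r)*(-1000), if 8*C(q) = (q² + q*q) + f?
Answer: -347455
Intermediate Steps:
f = 49 (f = -7*(-7) = 49)
C(q) = 49/8 + q²/4 (C(q) = ((q² + q*q) + 49)/8 = ((q² + q²) + 49)/8 = (2*q² + 49)/8 = (49 + 2*q²)/8 = 49/8 + q²/4)
920 + C(r)*(-1000) = 920 + (49/8 + (¼)*37²)*(-1000) = 920 + (49/8 + (¼)*1369)*(-1000) = 920 + (49/8 + 1369/4)*(-1000) = 920 + (2787/8)*(-1000) = 920 - 348375 = -347455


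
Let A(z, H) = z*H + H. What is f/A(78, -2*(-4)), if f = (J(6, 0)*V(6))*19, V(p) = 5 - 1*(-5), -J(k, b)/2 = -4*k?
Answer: 1140/79 ≈ 14.430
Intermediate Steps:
J(k, b) = 8*k (J(k, b) = -(-8)*k = 8*k)
V(p) = 10 (V(p) = 5 + 5 = 10)
A(z, H) = H + H*z (A(z, H) = H*z + H = H + H*z)
f = 9120 (f = ((8*6)*10)*19 = (48*10)*19 = 480*19 = 9120)
f/A(78, -2*(-4)) = 9120/(((-2*(-4))*(1 + 78))) = 9120/((8*79)) = 9120/632 = 9120*(1/632) = 1140/79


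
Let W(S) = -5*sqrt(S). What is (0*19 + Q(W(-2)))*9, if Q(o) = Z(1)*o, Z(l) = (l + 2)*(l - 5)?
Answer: 540*I*sqrt(2) ≈ 763.68*I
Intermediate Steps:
Z(l) = (-5 + l)*(2 + l) (Z(l) = (2 + l)*(-5 + l) = (-5 + l)*(2 + l))
Q(o) = -12*o (Q(o) = (-10 + 1**2 - 3*1)*o = (-10 + 1 - 3)*o = -12*o)
(0*19 + Q(W(-2)))*9 = (0*19 - (-60)*sqrt(-2))*9 = (0 - (-60)*I*sqrt(2))*9 = (0 + 60*I*sqrt(2))*9 = (60*I*sqrt(2))*9 = 540*I*sqrt(2)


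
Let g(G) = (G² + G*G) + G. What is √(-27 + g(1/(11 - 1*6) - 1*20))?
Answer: 96*√2/5 ≈ 27.153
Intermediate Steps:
g(G) = G + 2*G² (g(G) = (G² + G²) + G = 2*G² + G = G + 2*G²)
√(-27 + g(1/(11 - 1*6) - 1*20)) = √(-27 + (1/(11 - 1*6) - 1*20)*(1 + 2*(1/(11 - 1*6) - 1*20))) = √(-27 + (1/(11 - 6) - 20)*(1 + 2*(1/(11 - 6) - 20))) = √(-27 + (1/5 - 20)*(1 + 2*(1/5 - 20))) = √(-27 + (⅕ - 20)*(1 + 2*(⅕ - 20))) = √(-27 - 99*(1 + 2*(-99/5))/5) = √(-27 - 99*(1 - 198/5)/5) = √(-27 - 99/5*(-193/5)) = √(-27 + 19107/25) = √(18432/25) = 96*√2/5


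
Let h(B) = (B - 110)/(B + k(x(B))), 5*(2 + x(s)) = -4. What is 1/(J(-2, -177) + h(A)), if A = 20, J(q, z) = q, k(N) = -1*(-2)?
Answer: -11/67 ≈ -0.16418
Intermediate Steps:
x(s) = -14/5 (x(s) = -2 + (⅕)*(-4) = -2 - ⅘ = -14/5)
k(N) = 2
h(B) = (-110 + B)/(2 + B) (h(B) = (B - 110)/(B + 2) = (-110 + B)/(2 + B))
1/(J(-2, -177) + h(A)) = 1/(-2 + (-110 + 20)/(2 + 20)) = 1/(-2 - 90/22) = 1/(-2 + (1/22)*(-90)) = 1/(-2 - 45/11) = 1/(-67/11) = -11/67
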